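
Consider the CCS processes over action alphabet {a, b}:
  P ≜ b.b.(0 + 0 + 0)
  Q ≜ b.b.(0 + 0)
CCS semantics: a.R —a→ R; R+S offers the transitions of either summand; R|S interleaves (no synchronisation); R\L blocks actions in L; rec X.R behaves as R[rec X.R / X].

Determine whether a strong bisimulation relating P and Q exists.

Reachable graph of P (3 states):
  u0 = b.b.(0 + 0 + 0) | =b=> u1
  u1 = b.(0 + 0 + 0) | =b=> u2
  u2 = 0 + 0 + 0 | (no moves)
Reachable graph of Q (3 states):
  v0 = b.b.(0 + 0) | =b=> v1
  v1 = b.(0 + 0) | =b=> v2
  v2 = 0 + 0 | (no moves)
Bisimilarity quotient blocks:
  B0 = {u0, v0}
  B1 = {u1, v1}
  B2 = {u2, v2}
u0 ∈ B0, v0 ∈ B0 → same block

P ~ Q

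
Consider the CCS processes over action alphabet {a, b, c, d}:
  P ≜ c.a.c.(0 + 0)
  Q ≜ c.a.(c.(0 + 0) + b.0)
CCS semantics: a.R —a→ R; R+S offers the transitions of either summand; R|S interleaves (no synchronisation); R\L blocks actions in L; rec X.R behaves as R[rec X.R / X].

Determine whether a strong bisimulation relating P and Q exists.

NO

Reachable graph of P (4 states):
  u0 = c.a.c.(0 + 0) → —c→ u1
  u1 = a.c.(0 + 0) → —a→ u2
  u2 = c.(0 + 0) → —c→ u3
  u3 = 0 + 0 → deadlocked
Reachable graph of Q (5 states):
  v0 = c.a.(c.(0 + 0) + b.0) → —c→ v1
  v1 = a.(c.(0 + 0) + b.0) → —a→ v2
  v2 = c.(0 + 0) + b.0 → —b→ v3, —c→ v4
  v3 = 0 → deadlocked
  v4 = 0 + 0 → deadlocked
Bisimilarity quotient blocks:
  B0 = {u0}
  B1 = {u1}
  B2 = {u2}
  B3 = {u3, v3, v4}
  B4 = {v0}
  B5 = {v1}
  B6 = {v2}
u0 ∈ B0, v0 ∈ B4 → different blocks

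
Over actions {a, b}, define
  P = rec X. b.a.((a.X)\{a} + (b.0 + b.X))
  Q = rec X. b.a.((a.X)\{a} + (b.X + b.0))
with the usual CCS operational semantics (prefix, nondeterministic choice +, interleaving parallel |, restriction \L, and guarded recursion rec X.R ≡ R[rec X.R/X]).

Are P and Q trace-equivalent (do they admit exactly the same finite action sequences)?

trace-equivalent

Reachable graph of P (4 states):
  s0 = rec X. b.a.((a.X)\{a} + (b.0 + b.X)) ⊢ -b-> s1
  s1 = a.((a.(rec X. b.a.((a.X)\{a} + (b.0 + b.X))))\{a} + (b.0 + b.(rec X. b.a.((a.X)\{a} + (b.0 + b.X))))) ⊢ -a-> s2
  s2 = (a.(rec X. b.a.((a.X)\{a} + (b.0 + b.X))))\{a} + (b.0 + b.(rec X. b.a.((a.X)\{a} + (b.0 + b.X)))) ⊢ -b-> s0, -b-> s3
  s3 = 0 ⊢ deadlocked
Reachable graph of Q (4 states):
  t0 = rec X. b.a.((a.X)\{a} + (b.X + b.0)) ⊢ -b-> t1
  t1 = a.((a.(rec X. b.a.((a.X)\{a} + (b.X + b.0))))\{a} + (b.(rec X. b.a.((a.X)\{a} + (b.X + b.0))) + b.0)) ⊢ -a-> t2
  t2 = (a.(rec X. b.a.((a.X)\{a} + (b.X + b.0))))\{a} + (b.(rec X. b.a.((a.X)\{a} + (b.X + b.0))) + b.0) ⊢ -b-> t0, -b-> t3
  t3 = 0 ⊢ deadlocked
Partition-refinement fixed point:
  B0 = {s0, t0}
  B1 = {s1, t1}
  B2 = {s2, t2}
  B3 = {s3, t3}
s0 ∈ B0, t0 ∈ B0 → same block
Bisimilar ⇒ trace-equivalent.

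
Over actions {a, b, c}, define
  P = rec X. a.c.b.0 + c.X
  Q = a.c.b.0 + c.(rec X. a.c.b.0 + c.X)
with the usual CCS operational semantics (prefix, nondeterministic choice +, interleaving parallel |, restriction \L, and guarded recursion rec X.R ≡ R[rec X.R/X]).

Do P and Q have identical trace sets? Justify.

LTS(P): 4 reachable states
  m0 = rec X. a.c.b.0 + c.X | —a→ m1, —c→ m0
  m1 = c.b.0 | —c→ m2
  m2 = b.0 | —b→ m3
  m3 = 0 | deadlocked
LTS(Q): 5 reachable states
  n0 = a.c.b.0 + c.(rec X. a.c.b.0 + c.X) | —a→ n1, —c→ n2
  n1 = c.b.0 | —c→ n3
  n2 = rec X. a.c.b.0 + c.X | —a→ n1, —c→ n2
  n3 = b.0 | —b→ n4
  n4 = 0 | deadlocked
Coarsest stable partition (strong bisimilarity classes):
  B0 = {m0, n0, n2}
  B1 = {m1, n1}
  B2 = {m2, n3}
  B3 = {m3, n4}
m0 ∈ B0, n0 ∈ B0 → same block
Bisimilar ⇒ trace-equivalent.

trace-equivalent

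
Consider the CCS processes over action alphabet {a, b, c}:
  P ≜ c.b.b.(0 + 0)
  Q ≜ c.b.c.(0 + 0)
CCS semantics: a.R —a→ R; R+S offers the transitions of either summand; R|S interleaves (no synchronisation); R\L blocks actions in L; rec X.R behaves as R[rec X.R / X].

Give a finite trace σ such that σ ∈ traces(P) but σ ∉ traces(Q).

P's transition system — 4 states:
  u0 = c.b.b.(0 + 0) ⊢ -c-> u1
  u1 = b.b.(0 + 0) ⊢ -b-> u2
  u2 = b.(0 + 0) ⊢ -b-> u3
  u3 = 0 + 0 ⊢ (no moves)
Q's transition system — 4 states:
  v0 = c.b.c.(0 + 0) ⊢ -c-> v1
  v1 = b.c.(0 + 0) ⊢ -b-> v2
  v2 = c.(0 + 0) ⊢ -c-> v3
  v3 = 0 + 0 ⊢ (no moves)
Trace ⟨cbb⟩ through P, begin at {u0}:
  step 1 (c): {u1}
  step 2 (b): {u2}
  step 3 (b): {u3}
  P completes σ.
Trace ⟨cbb⟩ through Q, begin at {v0}:
  step 1 (c): {v1}
  step 2 (b): {v2}
  step 3 (b): ∅ (Q stuck)

cbb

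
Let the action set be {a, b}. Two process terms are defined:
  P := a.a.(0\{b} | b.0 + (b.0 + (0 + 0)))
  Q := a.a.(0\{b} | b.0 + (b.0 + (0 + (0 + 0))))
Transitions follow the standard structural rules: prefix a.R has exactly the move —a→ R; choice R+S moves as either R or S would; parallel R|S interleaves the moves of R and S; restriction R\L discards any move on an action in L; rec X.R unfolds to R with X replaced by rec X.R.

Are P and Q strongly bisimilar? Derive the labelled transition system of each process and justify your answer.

bisimilar

LTS(P): 5 reachable states
  u0 = a.a.(0\{b} | b.0 + (b.0 + (0 + 0))) → -a-> u1
  u1 = a.(0\{b} | b.0 + (b.0 + (0 + 0))) → -a-> u2
  u2 = 0\{b} | b.0 + (b.0 + (0 + 0)) → -b-> u3, -b-> u4
  u3 = 0 → (no moves)
  u4 = 0\{b} | 0 → (no moves)
LTS(Q): 5 reachable states
  v0 = a.a.(0\{b} | b.0 + (b.0 + (0 + (0 + 0)))) → -a-> v1
  v1 = a.(0\{b} | b.0 + (b.0 + (0 + (0 + 0)))) → -a-> v2
  v2 = 0\{b} | b.0 + (b.0 + (0 + (0 + 0))) → -b-> v3, -b-> v4
  v3 = 0 → (no moves)
  v4 = 0\{b} | 0 → (no moves)
Bisimilarity quotient blocks:
  B0 = {u0, v0}
  B1 = {u1, v1}
  B2 = {u2, v2}
  B3 = {u3, u4, v3, v4}
u0 ∈ B0, v0 ∈ B0 → same block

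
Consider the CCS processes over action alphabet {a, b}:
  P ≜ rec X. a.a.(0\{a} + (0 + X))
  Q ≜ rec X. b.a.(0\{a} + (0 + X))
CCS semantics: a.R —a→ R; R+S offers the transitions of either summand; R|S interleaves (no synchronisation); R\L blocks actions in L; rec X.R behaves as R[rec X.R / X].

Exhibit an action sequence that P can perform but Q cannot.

P's transition system — 3 states:
  m0 = rec X. a.a.(0\{a} + (0 + X)) :: -a-> m1
  m1 = a.(0\{a} + (0 + (rec X. a.a.(0\{a} + (0 + X))))) :: -a-> m2
  m2 = 0\{a} + (0 + (rec X. a.a.(0\{a} + (0 + X)))) :: -a-> m1
Q's transition system — 3 states:
  n0 = rec X. b.a.(0\{a} + (0 + X)) :: -b-> n1
  n1 = a.(0\{a} + (0 + (rec X. b.a.(0\{a} + (0 + X))))) :: -a-> n2
  n2 = 0\{a} + (0 + (rec X. b.a.(0\{a} + (0 + X)))) :: -b-> n1
Trace ⟨a⟩ through P, begin at {m0}:
  step 1 (a): {m1}
  P completes σ.
Trace ⟨a⟩ through Q, begin at {n0}:
  step 1 (a): ∅  — Q cannot continue

a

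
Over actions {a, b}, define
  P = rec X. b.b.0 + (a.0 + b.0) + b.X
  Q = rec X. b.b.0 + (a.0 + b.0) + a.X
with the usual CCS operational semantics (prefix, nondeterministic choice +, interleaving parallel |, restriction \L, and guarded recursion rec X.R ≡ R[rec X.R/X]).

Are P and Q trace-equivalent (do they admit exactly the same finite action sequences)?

trace-distinct — witness ⟨ba⟩

P's transition system — 3 states:
  p0 = rec X. b.b.0 + (a.0 + b.0) + b.X has moves —a→ p1, —b→ p0, —b→ p1, —b→ p2
  p1 = 0 has moves (no moves)
  p2 = b.0 has moves —b→ p1
Q's transition system — 3 states:
  q0 = rec X. b.b.0 + (a.0 + b.0) + a.X has moves —a→ q0, —a→ q1, —b→ q1, —b→ q2
  q1 = 0 has moves (no moves)
  q2 = b.0 has moves —b→ q1
Run σ = ⟨ba⟩ on P: start {p0}
  step 1 (b): {p0, p1, p2}
  step 2 (a): {p1}
  P completes σ.
Run σ = ⟨ba⟩ on Q: start {q0}
  step 1 (b): {q1, q2}
  step 2 (a): ∅ (Q stuck)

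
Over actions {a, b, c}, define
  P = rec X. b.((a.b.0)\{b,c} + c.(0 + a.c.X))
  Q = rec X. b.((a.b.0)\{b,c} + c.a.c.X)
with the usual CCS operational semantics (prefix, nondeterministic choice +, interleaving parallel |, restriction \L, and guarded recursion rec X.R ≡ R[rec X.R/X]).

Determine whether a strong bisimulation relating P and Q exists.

P ~ Q

Reachable graph of P (5 states):
  s0 = rec X. b.((a.b.0)\{b,c} + c.(0 + a.c.X)) ⊢ -b-> s1
  s1 = (a.b.0)\{b,c} + c.(0 + a.c.(rec X. b.((a.b.0)\{b,c} + c.(0 + a.c.X)))) ⊢ -a-> s2, -c-> s3
  s2 = (b.0)\{b,c} ⊢ ∅
  s3 = 0 + a.c.(rec X. b.((a.b.0)\{b,c} + c.(0 + a.c.X))) ⊢ -a-> s4
  s4 = c.(rec X. b.((a.b.0)\{b,c} + c.(0 + a.c.X))) ⊢ -c-> s0
Reachable graph of Q (5 states):
  t0 = rec X. b.((a.b.0)\{b,c} + c.a.c.X) ⊢ -b-> t1
  t1 = (a.b.0)\{b,c} + c.a.c.(rec X. b.((a.b.0)\{b,c} + c.a.c.X)) ⊢ -a-> t2, -c-> t3
  t2 = (b.0)\{b,c} ⊢ ∅
  t3 = a.c.(rec X. b.((a.b.0)\{b,c} + c.a.c.X)) ⊢ -a-> t4
  t4 = c.(rec X. b.((a.b.0)\{b,c} + c.a.c.X)) ⊢ -c-> t0
Partition-refinement fixed point:
  B0 = {s0, t0}
  B1 = {s1, t1}
  B2 = {s2, t2}
  B3 = {s3, t3}
  B4 = {s4, t4}
s0 ∈ B0, t0 ∈ B0 → same block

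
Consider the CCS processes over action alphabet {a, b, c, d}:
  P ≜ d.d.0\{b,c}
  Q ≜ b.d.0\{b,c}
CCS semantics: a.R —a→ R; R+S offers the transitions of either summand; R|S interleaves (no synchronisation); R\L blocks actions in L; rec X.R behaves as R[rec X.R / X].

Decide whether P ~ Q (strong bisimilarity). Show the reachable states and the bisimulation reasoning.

not bisimilar

LTS(P): 3 reachable states
  u0 = d.d.0\{b,c} has moves ··d··> u1
  u1 = d.0\{b,c} has moves ··d··> u2
  u2 = 0\{b,c} has moves ∅
LTS(Q): 3 reachable states
  v0 = b.d.0\{b,c} has moves ··b··> v1
  v1 = d.0\{b,c} has moves ··d··> v2
  v2 = 0\{b,c} has moves ∅
Partition-refinement fixed point:
  B0 = {u0}
  B1 = {u1, v1}
  B2 = {u2, v2}
  B3 = {v0}
u0 ∈ B0, v0 ∈ B3 → different blocks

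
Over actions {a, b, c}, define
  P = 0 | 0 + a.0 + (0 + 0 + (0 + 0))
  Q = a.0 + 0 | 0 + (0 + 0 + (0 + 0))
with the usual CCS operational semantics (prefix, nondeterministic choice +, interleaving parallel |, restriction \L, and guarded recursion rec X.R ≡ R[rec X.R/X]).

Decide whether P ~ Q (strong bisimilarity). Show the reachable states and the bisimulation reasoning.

bisimilar

Reachable graph of P (2 states):
  m0 = 0 | 0 + a.0 + (0 + 0 + (0 + 0)) :: =a=> m1
  m1 = 0 :: stopped
Reachable graph of Q (2 states):
  n0 = a.0 + 0 | 0 + (0 + 0 + (0 + 0)) :: =a=> n1
  n1 = 0 :: stopped
Bisimilarity quotient blocks:
  B0 = {m0, n0}
  B1 = {m1, n1}
m0 ∈ B0, n0 ∈ B0 → same block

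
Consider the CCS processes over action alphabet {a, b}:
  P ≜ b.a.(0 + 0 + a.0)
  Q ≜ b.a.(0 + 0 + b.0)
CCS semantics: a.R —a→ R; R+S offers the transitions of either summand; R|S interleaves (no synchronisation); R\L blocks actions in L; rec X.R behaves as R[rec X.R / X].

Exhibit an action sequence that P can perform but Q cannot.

Reachable graph of P (4 states):
  p0 = b.a.(0 + 0 + a.0) has moves —b→ p1
  p1 = a.(0 + 0 + a.0) has moves —a→ p2
  p2 = 0 + 0 + a.0 has moves —a→ p3
  p3 = 0 has moves ∅
Reachable graph of Q (4 states):
  q0 = b.a.(0 + 0 + b.0) has moves —b→ q1
  q1 = a.(0 + 0 + b.0) has moves —a→ q2
  q2 = 0 + 0 + b.0 has moves —b→ q3
  q3 = 0 has moves ∅
Executing baa from P (initial set {p0}):
  step 1 (b): {p1}
  step 2 (a): {p2}
  step 3 (a): {p3}
  P completes σ.
Executing baa from Q (initial set {q0}):
  step 1 (b): {q1}
  step 2 (a): {q2}
  step 3 (a): ∅ (Q stuck)

baa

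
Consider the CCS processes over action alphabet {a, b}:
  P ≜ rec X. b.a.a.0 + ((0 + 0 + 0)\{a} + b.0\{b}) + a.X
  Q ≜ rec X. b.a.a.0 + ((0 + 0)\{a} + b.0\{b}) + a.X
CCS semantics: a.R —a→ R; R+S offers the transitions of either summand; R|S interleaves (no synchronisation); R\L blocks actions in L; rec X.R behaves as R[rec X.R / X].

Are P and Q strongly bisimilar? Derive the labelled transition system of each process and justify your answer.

bisimilar

LTS(P): 5 reachable states
  u0 = rec X. b.a.a.0 + ((0 + 0 + 0)\{a} + b.0\{b}) + a.X → ··a··> u0, ··b··> u1, ··b··> u2
  u1 = 0\{b} → ·
  u2 = a.a.0 → ··a··> u3
  u3 = a.0 → ··a··> u4
  u4 = 0 → ·
LTS(Q): 5 reachable states
  v0 = rec X. b.a.a.0 + ((0 + 0)\{a} + b.0\{b}) + a.X → ··a··> v0, ··b··> v1, ··b··> v2
  v1 = 0\{b} → ·
  v2 = a.a.0 → ··a··> v3
  v3 = a.0 → ··a··> v4
  v4 = 0 → ·
Partition-refinement fixed point:
  B0 = {u0, v0}
  B1 = {u1, u4, v1, v4}
  B2 = {u2, v2}
  B3 = {u3, v3}
u0 ∈ B0, v0 ∈ B0 → same block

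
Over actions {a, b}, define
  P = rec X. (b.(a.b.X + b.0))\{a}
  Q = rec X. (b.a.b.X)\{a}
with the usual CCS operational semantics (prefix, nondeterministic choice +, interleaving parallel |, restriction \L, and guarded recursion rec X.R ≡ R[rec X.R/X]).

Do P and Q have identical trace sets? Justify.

NO — witness ⟨bb⟩

P's transition system — 3 states:
  s0 = rec X. (b.(a.b.X + b.0))\{a} | -b-> s1
  s1 = (a.b.(rec X. (b.(a.b.X + b.0))\{a}) + b.0)\{a} | -b-> s2
  s2 = 0\{a} | (no moves)
Q's transition system — 2 states:
  t0 = rec X. (b.a.b.X)\{a} | -b-> t1
  t1 = (a.b.(rec X. (b.a.b.X)\{a}))\{a} | (no moves)
Run σ = ⟨bb⟩ on P: start {s0}
  step 1 (b): {s1}
  step 2 (b): {s2}
  — P admits the full trace.
Run σ = ⟨bb⟩ on Q: start {t0}
  step 1 (b): {t1}
  step 2 (b): ∅  — Q cannot continue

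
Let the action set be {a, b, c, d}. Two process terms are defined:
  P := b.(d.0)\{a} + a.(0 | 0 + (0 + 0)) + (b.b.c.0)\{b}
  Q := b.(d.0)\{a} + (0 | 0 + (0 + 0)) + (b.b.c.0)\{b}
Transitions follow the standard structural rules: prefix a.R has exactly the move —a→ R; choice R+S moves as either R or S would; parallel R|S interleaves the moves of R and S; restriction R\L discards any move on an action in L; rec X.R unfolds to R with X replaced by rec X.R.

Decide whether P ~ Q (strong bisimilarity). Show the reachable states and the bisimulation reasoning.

Reachable graph of P (4 states):
  p0 = b.(d.0)\{a} + a.(0 | 0 + (0 + 0)) + (b.b.c.0)\{b} ⊢ —a→ p1, —b→ p2
  p1 = 0 | 0 + (0 + 0) ⊢ ·
  p2 = (d.0)\{a} ⊢ —d→ p3
  p3 = 0\{a} ⊢ ·
Reachable graph of Q (3 states):
  q0 = b.(d.0)\{a} + (0 | 0 + (0 + 0)) + (b.b.c.0)\{b} ⊢ —b→ q1
  q1 = (d.0)\{a} ⊢ —d→ q2
  q2 = 0\{a} ⊢ ·
Partition-refinement fixed point:
  B0 = {p0}
  B1 = {p2, q1}
  B2 = {p1, p3, q2}
  B3 = {q0}
p0 ∈ B0, q0 ∈ B3 → different blocks

NO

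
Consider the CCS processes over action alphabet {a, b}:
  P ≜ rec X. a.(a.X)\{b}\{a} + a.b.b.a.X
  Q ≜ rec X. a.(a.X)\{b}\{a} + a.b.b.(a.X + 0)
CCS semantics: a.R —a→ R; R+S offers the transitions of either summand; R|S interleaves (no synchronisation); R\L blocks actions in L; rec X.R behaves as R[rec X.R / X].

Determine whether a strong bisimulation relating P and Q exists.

bisimilar

Reachable graph of P (5 states):
  u0 = rec X. a.(a.X)\{b}\{a} + a.b.b.a.X → --a--▸ u1, --a--▸ u2
  u1 = (a.(rec X. a.(a.X)\{b}\{a} + a.b.b.a.X))\{b}\{a} → ∅
  u2 = b.b.a.(rec X. a.(a.X)\{b}\{a} + a.b.b.a.X) → --b--▸ u3
  u3 = b.a.(rec X. a.(a.X)\{b}\{a} + a.b.b.a.X) → --b--▸ u4
  u4 = a.(rec X. a.(a.X)\{b}\{a} + a.b.b.a.X) → --a--▸ u0
Reachable graph of Q (5 states):
  v0 = rec X. a.(a.X)\{b}\{a} + a.b.b.(a.X + 0) → --a--▸ v1, --a--▸ v2
  v1 = (a.(rec X. a.(a.X)\{b}\{a} + a.b.b.(a.X + 0)))\{b}\{a} → ∅
  v2 = b.b.(a.(rec X. a.(a.X)\{b}\{a} + a.b.b.(a.X + 0)) + 0) → --b--▸ v3
  v3 = b.(a.(rec X. a.(a.X)\{b}\{a} + a.b.b.(a.X + 0)) + 0) → --b--▸ v4
  v4 = a.(rec X. a.(a.X)\{b}\{a} + a.b.b.(a.X + 0)) + 0 → --a--▸ v0
Partition-refinement fixed point:
  B0 = {u0, v0}
  B1 = {u2, v2}
  B2 = {u3, v3}
  B3 = {u4, v4}
  B4 = {u1, v1}
u0 ∈ B0, v0 ∈ B0 → same block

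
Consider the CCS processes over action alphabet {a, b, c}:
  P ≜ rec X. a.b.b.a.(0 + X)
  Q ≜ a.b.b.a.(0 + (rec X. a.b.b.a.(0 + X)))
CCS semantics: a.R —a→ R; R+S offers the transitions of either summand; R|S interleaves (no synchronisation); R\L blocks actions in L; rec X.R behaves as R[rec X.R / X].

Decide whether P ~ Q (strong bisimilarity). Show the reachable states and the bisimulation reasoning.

P ~ Q

P's transition system — 5 states:
  m0 = rec X. a.b.b.a.(0 + X) ⊢ =a=> m1
  m1 = b.b.a.(0 + (rec X. a.b.b.a.(0 + X))) ⊢ =b=> m2
  m2 = b.a.(0 + (rec X. a.b.b.a.(0 + X))) ⊢ =b=> m3
  m3 = a.(0 + (rec X. a.b.b.a.(0 + X))) ⊢ =a=> m4
  m4 = 0 + (rec X. a.b.b.a.(0 + X)) ⊢ =a=> m1
Q's transition system — 5 states:
  n0 = a.b.b.a.(0 + (rec X. a.b.b.a.(0 + X))) ⊢ =a=> n1
  n1 = b.b.a.(0 + (rec X. a.b.b.a.(0 + X))) ⊢ =b=> n2
  n2 = b.a.(0 + (rec X. a.b.b.a.(0 + X))) ⊢ =b=> n3
  n3 = a.(0 + (rec X. a.b.b.a.(0 + X))) ⊢ =a=> n4
  n4 = 0 + (rec X. a.b.b.a.(0 + X)) ⊢ =a=> n1
Bisimilarity quotient blocks:
  B0 = {m0, m4, n0, n4}
  B1 = {m1, n1}
  B2 = {m2, n2}
  B3 = {m3, n3}
m0 ∈ B0, n0 ∈ B0 → same block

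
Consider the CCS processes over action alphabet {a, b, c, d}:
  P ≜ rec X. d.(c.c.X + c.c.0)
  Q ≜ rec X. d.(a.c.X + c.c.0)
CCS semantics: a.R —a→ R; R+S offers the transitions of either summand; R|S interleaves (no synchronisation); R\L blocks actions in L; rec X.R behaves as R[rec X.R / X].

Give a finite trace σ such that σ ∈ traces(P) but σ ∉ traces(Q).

dccd

LTS(P): 5 reachable states
  u0 = rec X. d.(c.c.X + c.c.0) | =d=> u1
  u1 = c.c.(rec X. d.(c.c.X + c.c.0)) + c.c.0 | =c=> u2, =c=> u3
  u2 = c.(rec X. d.(c.c.X + c.c.0)) | =c=> u0
  u3 = c.0 | =c=> u4
  u4 = 0 | (no moves)
LTS(Q): 5 reachable states
  v0 = rec X. d.(a.c.X + c.c.0) | =d=> v1
  v1 = a.c.(rec X. d.(a.c.X + c.c.0)) + c.c.0 | =a=> v2, =c=> v3
  v2 = c.(rec X. d.(a.c.X + c.c.0)) | =c=> v0
  v3 = c.0 | =c=> v4
  v4 = 0 | (no moves)
Run σ = ⟨dccd⟩ on P: start {u0}
  step 1 (d): {u1}
  step 2 (c): {u2, u3}
  step 3 (c): {u0, u4}
  step 4 (d): {u1}
  P completes σ.
Run σ = ⟨dccd⟩ on Q: start {v0}
  step 1 (d): {v1}
  step 2 (c): {v3}
  step 3 (c): {v4}
  step 4 (d): ∅ (Q stuck)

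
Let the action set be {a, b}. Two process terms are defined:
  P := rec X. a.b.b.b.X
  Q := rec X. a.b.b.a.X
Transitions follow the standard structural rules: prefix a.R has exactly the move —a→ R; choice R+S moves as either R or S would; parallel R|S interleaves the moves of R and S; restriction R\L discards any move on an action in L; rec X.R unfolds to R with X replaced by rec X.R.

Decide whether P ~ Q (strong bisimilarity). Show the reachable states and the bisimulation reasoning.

P ≁ Q

LTS(P): 4 reachable states
  p0 = rec X. a.b.b.b.X | ··a··> p1
  p1 = b.b.b.(rec X. a.b.b.b.X) | ··b··> p2
  p2 = b.b.(rec X. a.b.b.b.X) | ··b··> p3
  p3 = b.(rec X. a.b.b.b.X) | ··b··> p0
LTS(Q): 4 reachable states
  q0 = rec X. a.b.b.a.X | ··a··> q1
  q1 = b.b.a.(rec X. a.b.b.a.X) | ··b··> q2
  q2 = b.a.(rec X. a.b.b.a.X) | ··b··> q3
  q3 = a.(rec X. a.b.b.a.X) | ··a··> q0
Bisimilarity quotient blocks:
  B0 = {p0}
  B1 = {p1}
  B2 = {p2}
  B3 = {p3}
  B4 = {q0}
  B5 = {q1}
  B6 = {q2}
  B7 = {q3}
p0 ∈ B0, q0 ∈ B4 → different blocks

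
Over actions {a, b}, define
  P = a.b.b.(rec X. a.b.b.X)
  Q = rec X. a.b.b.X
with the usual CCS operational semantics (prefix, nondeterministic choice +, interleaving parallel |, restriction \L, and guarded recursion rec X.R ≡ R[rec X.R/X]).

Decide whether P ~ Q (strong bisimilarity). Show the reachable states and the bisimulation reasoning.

bisimilar

P's transition system — 4 states:
  p0 = a.b.b.(rec X. a.b.b.X) | --a--▸ p1
  p1 = b.b.(rec X. a.b.b.X) | --b--▸ p2
  p2 = b.(rec X. a.b.b.X) | --b--▸ p3
  p3 = rec X. a.b.b.X | --a--▸ p1
Q's transition system — 3 states:
  q0 = rec X. a.b.b.X | --a--▸ q1
  q1 = b.b.(rec X. a.b.b.X) | --b--▸ q2
  q2 = b.(rec X. a.b.b.X) | --b--▸ q0
Bisimilarity quotient blocks:
  B0 = {p0, p3, q0}
  B1 = {p1, q1}
  B2 = {p2, q2}
p0 ∈ B0, q0 ∈ B0 → same block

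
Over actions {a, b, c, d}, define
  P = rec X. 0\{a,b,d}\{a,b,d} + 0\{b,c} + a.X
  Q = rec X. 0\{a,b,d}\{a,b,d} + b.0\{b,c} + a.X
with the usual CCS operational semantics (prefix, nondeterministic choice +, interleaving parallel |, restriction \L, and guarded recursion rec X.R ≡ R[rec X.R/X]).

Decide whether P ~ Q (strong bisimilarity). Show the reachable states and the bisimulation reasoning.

LTS(P): 1 reachable states
  p0 = rec X. 0\{a,b,d}\{a,b,d} + 0\{b,c} + a.X has moves ··a··> p0
LTS(Q): 2 reachable states
  q0 = rec X. 0\{a,b,d}\{a,b,d} + b.0\{b,c} + a.X has moves ··a··> q0, ··b··> q1
  q1 = 0\{b,c} has moves deadlocked
Coarsest stable partition (strong bisimilarity classes):
  B0 = {p0}
  B1 = {q0}
  B2 = {q1}
p0 ∈ B0, q0 ∈ B1 → different blocks

NO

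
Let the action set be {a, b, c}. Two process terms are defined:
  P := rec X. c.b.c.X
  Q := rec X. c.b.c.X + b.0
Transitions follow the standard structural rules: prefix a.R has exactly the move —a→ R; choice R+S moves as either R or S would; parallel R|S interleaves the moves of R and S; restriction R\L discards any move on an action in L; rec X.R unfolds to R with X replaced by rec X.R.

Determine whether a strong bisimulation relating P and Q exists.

P's transition system — 3 states:
  p0 = rec X. c.b.c.X has moves ··c··> p1
  p1 = b.c.(rec X. c.b.c.X) has moves ··b··> p2
  p2 = c.(rec X. c.b.c.X) has moves ··c··> p0
Q's transition system — 4 states:
  q0 = rec X. c.b.c.X + b.0 has moves ··b··> q1, ··c··> q2
  q1 = 0 has moves deadlocked
  q2 = b.c.(rec X. c.b.c.X + b.0) has moves ··b··> q3
  q3 = c.(rec X. c.b.c.X + b.0) has moves ··c··> q0
Bisimilarity quotient blocks:
  B0 = {p0}
  B1 = {p1}
  B2 = {p2}
  B3 = {q0}
  B4 = {q2}
  B5 = {q3}
  B6 = {q1}
p0 ∈ B0, q0 ∈ B3 → different blocks

not bisimilar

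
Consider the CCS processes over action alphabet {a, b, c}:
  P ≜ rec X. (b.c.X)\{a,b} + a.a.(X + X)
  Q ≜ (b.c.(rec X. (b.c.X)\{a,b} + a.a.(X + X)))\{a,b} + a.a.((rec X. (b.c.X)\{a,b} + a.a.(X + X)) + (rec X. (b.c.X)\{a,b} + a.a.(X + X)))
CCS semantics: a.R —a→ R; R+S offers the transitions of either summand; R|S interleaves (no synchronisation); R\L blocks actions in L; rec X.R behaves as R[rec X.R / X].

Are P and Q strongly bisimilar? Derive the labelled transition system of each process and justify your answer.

YES

LTS(P): 3 reachable states
  u0 = rec X. (b.c.X)\{a,b} + a.a.(X + X) :: -a-> u1
  u1 = a.((rec X. (b.c.X)\{a,b} + a.a.(X + X)) + (rec X. (b.c.X)\{a,b} + a.a.(X + X))) :: -a-> u2
  u2 = (rec X. (b.c.X)\{a,b} + a.a.(X + X)) + (rec X. (b.c.X)\{a,b} + a.a.(X + X)) :: -a-> u1
LTS(Q): 3 reachable states
  v0 = (b.c.(rec X. (b.c.X)\{a,b} + a.a.(X + X)))\{a,b} + a.a.((rec X. (b.c.X)\{a,b} + a.a.(X + X)) + (rec X. (b.c.X)\{a,b} + a.a.(X + X))) :: -a-> v1
  v1 = a.((rec X. (b.c.X)\{a,b} + a.a.(X + X)) + (rec X. (b.c.X)\{a,b} + a.a.(X + X))) :: -a-> v2
  v2 = (rec X. (b.c.X)\{a,b} + a.a.(X + X)) + (rec X. (b.c.X)\{a,b} + a.a.(X + X)) :: -a-> v1
Coarsest stable partition (strong bisimilarity classes):
  B0 = {u0, u1, u2, v0, v1, v2}
u0 ∈ B0, v0 ∈ B0 → same block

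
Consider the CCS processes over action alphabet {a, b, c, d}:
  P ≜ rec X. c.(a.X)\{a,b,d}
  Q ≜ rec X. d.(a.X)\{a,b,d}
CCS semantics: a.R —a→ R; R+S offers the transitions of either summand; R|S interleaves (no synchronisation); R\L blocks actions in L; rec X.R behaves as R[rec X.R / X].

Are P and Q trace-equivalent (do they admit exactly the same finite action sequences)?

LTS(P): 2 reachable states
  m0 = rec X. c.(a.X)\{a,b,d} → -c-> m1
  m1 = (a.(rec X. c.(a.X)\{a,b,d}))\{a,b,d} → ·
LTS(Q): 2 reachable states
  n0 = rec X. d.(a.X)\{a,b,d} → -d-> n1
  n1 = (a.(rec X. d.(a.X)\{a,b,d}))\{a,b,d} → ·
Executing c from P (initial set {m0}):
  after c @ step 1: {m1}
  ✓ P
Executing c from Q (initial set {n0}):
  after c @ step 1: ∅ (Q stuck)

trace-distinct — witness ⟨c⟩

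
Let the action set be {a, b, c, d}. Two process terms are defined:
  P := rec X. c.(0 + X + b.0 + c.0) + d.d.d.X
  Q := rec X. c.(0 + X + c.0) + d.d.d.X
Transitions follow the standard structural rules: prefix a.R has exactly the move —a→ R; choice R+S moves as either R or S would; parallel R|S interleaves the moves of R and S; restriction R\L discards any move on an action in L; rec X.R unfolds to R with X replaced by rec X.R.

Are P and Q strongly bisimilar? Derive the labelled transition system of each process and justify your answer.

NO

P's transition system — 5 states:
  s0 = rec X. c.(0 + X + b.0 + c.0) + d.d.d.X → --c--▸ s1, --d--▸ s2
  s1 = 0 + (rec X. c.(0 + X + b.0 + c.0) + d.d.d.X) + b.0 + c.0 → --b--▸ s3, --c--▸ s1, --c--▸ s3, --d--▸ s2
  s2 = d.d.(rec X. c.(0 + X + b.0 + c.0) + d.d.d.X) → --d--▸ s4
  s3 = 0 → (no moves)
  s4 = d.(rec X. c.(0 + X + b.0 + c.0) + d.d.d.X) → --d--▸ s0
Q's transition system — 5 states:
  t0 = rec X. c.(0 + X + c.0) + d.d.d.X → --c--▸ t1, --d--▸ t2
  t1 = 0 + (rec X. c.(0 + X + c.0) + d.d.d.X) + c.0 → --c--▸ t1, --c--▸ t3, --d--▸ t2
  t2 = d.d.(rec X. c.(0 + X + c.0) + d.d.d.X) → --d--▸ t4
  t3 = 0 → (no moves)
  t4 = d.(rec X. c.(0 + X + c.0) + d.d.d.X) → --d--▸ t0
Partition-refinement fixed point:
  B0 = {s0}
  B1 = {s2}
  B2 = {s4}
  B3 = {s1}
  B4 = {s3, t3}
  B5 = {t0}
  B6 = {t1}
  B7 = {t2}
  B8 = {t4}
s0 ∈ B0, t0 ∈ B5 → different blocks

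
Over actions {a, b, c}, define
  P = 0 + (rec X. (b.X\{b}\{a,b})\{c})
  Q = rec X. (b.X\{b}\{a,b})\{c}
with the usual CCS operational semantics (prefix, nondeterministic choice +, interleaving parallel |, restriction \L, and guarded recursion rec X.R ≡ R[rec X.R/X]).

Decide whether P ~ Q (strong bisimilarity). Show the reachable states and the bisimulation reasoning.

YES

P's transition system — 2 states:
  m0 = 0 + (rec X. (b.X\{b}\{a,b})\{c}) → -b-> m1
  m1 = (rec X. (b.X\{b}\{a,b})\{c})\{b}\{a,b}\{c} → ·
Q's transition system — 2 states:
  n0 = rec X. (b.X\{b}\{a,b})\{c} → -b-> n1
  n1 = (rec X. (b.X\{b}\{a,b})\{c})\{b}\{a,b}\{c} → ·
Coarsest stable partition (strong bisimilarity classes):
  B0 = {m0, n0}
  B1 = {m1, n1}
m0 ∈ B0, n0 ∈ B0 → same block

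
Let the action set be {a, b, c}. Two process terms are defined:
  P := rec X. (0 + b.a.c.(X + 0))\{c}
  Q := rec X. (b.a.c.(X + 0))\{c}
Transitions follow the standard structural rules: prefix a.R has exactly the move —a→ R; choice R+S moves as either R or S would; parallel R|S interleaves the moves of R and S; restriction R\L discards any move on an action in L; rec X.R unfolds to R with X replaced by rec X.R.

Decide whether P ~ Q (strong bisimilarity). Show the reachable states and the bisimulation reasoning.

P's transition system — 3 states:
  p0 = rec X. (0 + b.a.c.(X + 0))\{c} | —b→ p1
  p1 = (a.c.((rec X. (0 + b.a.c.(X + 0))\{c}) + 0))\{c} | —a→ p2
  p2 = (c.((rec X. (0 + b.a.c.(X + 0))\{c}) + 0))\{c} | (no moves)
Q's transition system — 3 states:
  q0 = rec X. (b.a.c.(X + 0))\{c} | —b→ q1
  q1 = (a.c.((rec X. (b.a.c.(X + 0))\{c}) + 0))\{c} | —a→ q2
  q2 = (c.((rec X. (b.a.c.(X + 0))\{c}) + 0))\{c} | (no moves)
Coarsest stable partition (strong bisimilarity classes):
  B0 = {p0, q0}
  B1 = {p1, q1}
  B2 = {p2, q2}
p0 ∈ B0, q0 ∈ B0 → same block

P ~ Q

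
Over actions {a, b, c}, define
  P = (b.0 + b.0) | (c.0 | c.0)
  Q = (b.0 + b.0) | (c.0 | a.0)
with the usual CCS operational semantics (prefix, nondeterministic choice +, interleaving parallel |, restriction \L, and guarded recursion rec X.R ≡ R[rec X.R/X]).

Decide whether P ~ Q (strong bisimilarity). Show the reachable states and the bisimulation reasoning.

P ≁ Q

Reachable graph of P (8 states):
  u0 = (b.0 + b.0) | (c.0 | c.0) | -b-> u1, -c-> u2, -c-> u3
  u1 = 0 | (c.0 | c.0) | -c-> u4, -c-> u5
  u2 = (b.0 + b.0) | (0 | c.0) | -b-> u4, -c-> u6
  u3 = (b.0 + b.0) | (c.0 | 0) | -b-> u5, -c-> u6
  u4 = 0 | (0 | c.0) | -c-> u7
  u5 = 0 | (c.0 | 0) | -c-> u7
  u6 = (b.0 + b.0) | (0 | 0) | -b-> u7
  u7 = 0 | (0 | 0) | ∅
Reachable graph of Q (8 states):
  v0 = (b.0 + b.0) | (c.0 | a.0) | -a-> v1, -b-> v2, -c-> v3
  v1 = (b.0 + b.0) | (c.0 | 0) | -b-> v4, -c-> v5
  v2 = 0 | (c.0 | a.0) | -a-> v4, -c-> v6
  v3 = (b.0 + b.0) | (0 | a.0) | -a-> v5, -b-> v6
  v4 = 0 | (c.0 | 0) | -c-> v7
  v5 = (b.0 + b.0) | (0 | 0) | -b-> v7
  v6 = 0 | (0 | a.0) | -a-> v7
  v7 = 0 | (0 | 0) | ∅
Partition-refinement fixed point:
  B0 = {u0}
  B1 = {u1}
  B2 = {u4, u5, v4}
  B3 = {u7, v7}
  B4 = {u2, u3, v1}
  B5 = {u6, v5}
  B6 = {v0}
  B7 = {v3}
  B8 = {v6}
  B9 = {v2}
u0 ∈ B0, v0 ∈ B6 → different blocks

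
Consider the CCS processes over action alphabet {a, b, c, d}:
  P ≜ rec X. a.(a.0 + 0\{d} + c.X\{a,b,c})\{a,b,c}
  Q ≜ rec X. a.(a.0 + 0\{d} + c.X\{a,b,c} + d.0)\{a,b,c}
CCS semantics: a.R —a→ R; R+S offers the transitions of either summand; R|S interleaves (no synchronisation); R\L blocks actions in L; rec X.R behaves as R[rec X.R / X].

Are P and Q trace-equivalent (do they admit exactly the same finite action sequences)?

trace-distinct — witness ⟨ad⟩

LTS(P): 2 reachable states
  u0 = rec X. a.(a.0 + 0\{d} + c.X\{a,b,c})\{a,b,c} ⊢ --a--▸ u1
  u1 = (a.0 + 0\{d} + c.(rec X. a.(a.0 + 0\{d} + c.X\{a,b,c})\{a,b,c})\{a,b,c})\{a,b,c} ⊢ ∅
LTS(Q): 3 reachable states
  v0 = rec X. a.(a.0 + 0\{d} + c.X\{a,b,c} + d.0)\{a,b,c} ⊢ --a--▸ v1
  v1 = (a.0 + 0\{d} + c.(rec X. a.(a.0 + 0\{d} + c.X\{a,b,c} + d.0)\{a,b,c})\{a,b,c} + d.0)\{a,b,c} ⊢ --d--▸ v2
  v2 = 0\{a,b,c} ⊢ ∅
Executing ad from Q (initial set {v0}):
  after a @ step 1: {v1}
  after d @ step 2: {v2}
  Q completes σ.
Executing ad from P (initial set {u0}):
  after a @ step 1: {u1}
  after d @ step 2: no successor for P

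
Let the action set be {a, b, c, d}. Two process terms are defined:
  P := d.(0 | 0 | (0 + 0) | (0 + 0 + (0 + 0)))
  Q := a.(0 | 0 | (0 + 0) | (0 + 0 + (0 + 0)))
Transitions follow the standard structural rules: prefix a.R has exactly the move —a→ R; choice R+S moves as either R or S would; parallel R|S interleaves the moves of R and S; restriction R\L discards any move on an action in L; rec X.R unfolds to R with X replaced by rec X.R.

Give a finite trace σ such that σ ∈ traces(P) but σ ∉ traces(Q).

d

LTS(P): 2 reachable states
  p0 = d.(0 | 0 | (0 + 0) | (0 + 0 + (0 + 0))) → -d-> p1
  p1 = 0 | 0 | (0 + 0) | (0 + 0 + (0 + 0)) → deadlocked
LTS(Q): 2 reachable states
  q0 = a.(0 | 0 | (0 + 0) | (0 + 0 + (0 + 0))) → -a-> q1
  q1 = 0 | 0 | (0 + 0) | (0 + 0 + (0 + 0)) → deadlocked
Run σ = ⟨d⟩ on P: start {p0}
  [1] d ⇒ {p1}
  ✓ P
Run σ = ⟨d⟩ on Q: start {q0}
  [1] d ⇒ ∅  — Q cannot continue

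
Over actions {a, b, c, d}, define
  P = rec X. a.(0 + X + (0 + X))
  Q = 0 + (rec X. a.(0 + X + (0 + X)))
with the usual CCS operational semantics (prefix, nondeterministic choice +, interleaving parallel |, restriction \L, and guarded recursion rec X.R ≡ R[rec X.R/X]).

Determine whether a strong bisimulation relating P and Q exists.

Reachable graph of P (2 states):
  s0 = rec X. a.(0 + X + (0 + X)) → —a→ s1
  s1 = 0 + (rec X. a.(0 + X + (0 + X))) + (0 + (rec X. a.(0 + X + (0 + X)))) → —a→ s1
Reachable graph of Q (2 states):
  t0 = 0 + (rec X. a.(0 + X + (0 + X))) → —a→ t1
  t1 = 0 + (rec X. a.(0 + X + (0 + X))) + (0 + (rec X. a.(0 + X + (0 + X)))) → —a→ t1
Bisimilarity quotient blocks:
  B0 = {s0, s1, t0, t1}
s0 ∈ B0, t0 ∈ B0 → same block

P ~ Q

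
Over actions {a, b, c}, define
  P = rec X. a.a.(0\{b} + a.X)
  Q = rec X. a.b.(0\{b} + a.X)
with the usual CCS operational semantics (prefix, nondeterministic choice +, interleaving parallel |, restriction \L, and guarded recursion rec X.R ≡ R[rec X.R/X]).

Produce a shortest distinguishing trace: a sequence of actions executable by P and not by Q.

aa

P's transition system — 3 states:
  u0 = rec X. a.a.(0\{b} + a.X) ⊢ -a-> u1
  u1 = a.(0\{b} + a.(rec X. a.a.(0\{b} + a.X))) ⊢ -a-> u2
  u2 = 0\{b} + a.(rec X. a.a.(0\{b} + a.X)) ⊢ -a-> u0
Q's transition system — 3 states:
  v0 = rec X. a.b.(0\{b} + a.X) ⊢ -a-> v1
  v1 = b.(0\{b} + a.(rec X. a.b.(0\{b} + a.X))) ⊢ -b-> v2
  v2 = 0\{b} + a.(rec X. a.b.(0\{b} + a.X)) ⊢ -a-> v0
Run σ = ⟨aa⟩ on P: start {u0}
  step 1 (a): {u1}
  step 2 (a): {u2}
  P completes σ.
Run σ = ⟨aa⟩ on Q: start {v0}
  step 1 (a): {v1}
  step 2 (a): ∅  — Q cannot continue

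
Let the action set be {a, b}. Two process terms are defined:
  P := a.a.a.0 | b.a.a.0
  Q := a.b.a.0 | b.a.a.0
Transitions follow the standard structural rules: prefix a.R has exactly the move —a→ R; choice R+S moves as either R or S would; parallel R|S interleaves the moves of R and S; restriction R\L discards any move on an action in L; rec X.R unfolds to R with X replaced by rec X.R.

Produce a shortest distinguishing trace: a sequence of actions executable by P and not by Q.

Reachable graph of P (16 states):
  m0 = a.a.a.0 | b.a.a.0 :: ··a··> m1, ··b··> m2
  m1 = a.a.0 | b.a.a.0 :: ··a··> m3, ··b··> m4
  m2 = a.a.a.0 | a.a.0 :: ··a··> m4, ··a··> m5
  m3 = a.0 | b.a.a.0 :: ··a··> m6, ··b··> m7
  m4 = a.a.0 | a.a.0 :: ··a··> m7, ··a··> m8
  m5 = a.a.a.0 | a.0 :: ··a··> m8, ··a··> m9
  m6 = 0 | b.a.a.0 :: ··b··> m10
  m7 = a.0 | a.a.0 :: ··a··> m10, ··a··> m11
  m8 = a.a.0 | a.0 :: ··a··> m11, ··a··> m12
  m9 = a.a.a.0 | 0 :: ··a··> m12
  m10 = 0 | a.a.0 :: ··a··> m13
  m11 = a.0 | a.0 :: ··a··> m13, ··a··> m14
  m12 = a.a.0 | 0 :: ··a··> m14
  m13 = 0 | a.0 :: ··a··> m15
  m14 = a.0 | 0 :: ··a··> m15
  m15 = 0 | 0 :: ·
Reachable graph of Q (16 states):
  n0 = a.b.a.0 | b.a.a.0 :: ··a··> n1, ··b··> n2
  n1 = b.a.0 | b.a.a.0 :: ··b··> n3, ··b··> n4
  n2 = a.b.a.0 | a.a.0 :: ··a··> n4, ··a··> n5
  n3 = a.0 | b.a.a.0 :: ··a··> n6, ··b··> n7
  n4 = b.a.0 | a.a.0 :: ··a··> n8, ··b··> n7
  n5 = a.b.a.0 | a.0 :: ··a··> n8, ··a··> n9
  n6 = 0 | b.a.a.0 :: ··b··> n10
  n7 = a.0 | a.a.0 :: ··a··> n10, ··a··> n11
  n8 = b.a.0 | a.0 :: ··a··> n12, ··b··> n11
  n9 = a.b.a.0 | 0 :: ··a··> n12
  n10 = 0 | a.a.0 :: ··a··> n13
  n11 = a.0 | a.0 :: ··a··> n13, ··a··> n14
  n12 = b.a.0 | 0 :: ··b··> n14
  n13 = 0 | a.0 :: ··a··> n15
  n14 = a.0 | 0 :: ··a··> n15
  n15 = 0 | 0 :: ·
Trace ⟨aa⟩ through P, begin at {m0}:
  [1] a ⇒ {m1}
  [2] a ⇒ {m3}
  — P admits the full trace.
Trace ⟨aa⟩ through Q, begin at {n0}:
  [1] a ⇒ {n1}
  [2] a ⇒ ∅ (Q stuck)

aa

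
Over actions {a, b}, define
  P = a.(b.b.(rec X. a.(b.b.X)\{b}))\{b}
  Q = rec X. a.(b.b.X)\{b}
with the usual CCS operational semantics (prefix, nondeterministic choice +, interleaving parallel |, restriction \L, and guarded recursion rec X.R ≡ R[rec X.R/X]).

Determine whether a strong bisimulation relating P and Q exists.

LTS(P): 2 reachable states
  p0 = a.(b.b.(rec X. a.(b.b.X)\{b}))\{b} :: -a-> p1
  p1 = (b.b.(rec X. a.(b.b.X)\{b}))\{b} :: stopped
LTS(Q): 2 reachable states
  q0 = rec X. a.(b.b.X)\{b} :: -a-> q1
  q1 = (b.b.(rec X. a.(b.b.X)\{b}))\{b} :: stopped
Bisimilarity quotient blocks:
  B0 = {p0, q0}
  B1 = {p1, q1}
p0 ∈ B0, q0 ∈ B0 → same block

P ~ Q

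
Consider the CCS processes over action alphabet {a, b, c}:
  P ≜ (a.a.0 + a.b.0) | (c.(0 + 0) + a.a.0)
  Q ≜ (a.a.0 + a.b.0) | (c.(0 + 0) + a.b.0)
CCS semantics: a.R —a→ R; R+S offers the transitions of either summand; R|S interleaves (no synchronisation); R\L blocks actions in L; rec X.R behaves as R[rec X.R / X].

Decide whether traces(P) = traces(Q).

P's transition system — 16 states:
  p0 = (a.a.0 + a.b.0) | (c.(0 + 0) + a.a.0) → --a--▸ p1, --a--▸ p2, --a--▸ p3, --c--▸ p4
  p1 = (a.a.0 + a.b.0) | a.0 → --a--▸ p5, --a--▸ p6, --a--▸ p7
  p2 = a.0 | (c.(0 + 0) + a.a.0) → --a--▸ p6, --a--▸ p8, --c--▸ p9
  p3 = b.0 | (c.(0 + 0) + a.a.0) → --a--▸ p7, --b--▸ p8, --c--▸ p10
  p4 = (a.a.0 + a.b.0) | (0 + 0) → --a--▸ p10, --a--▸ p9
  p5 = (a.a.0 + a.b.0) | 0 → --a--▸ p11, --a--▸ p12
  p6 = a.0 | a.0 → --a--▸ p11, --a--▸ p13
  p7 = b.0 | a.0 → --a--▸ p12, --b--▸ p13
  p8 = 0 | (c.(0 + 0) + a.a.0) → --a--▸ p13, --c--▸ p14
  p9 = a.0 | (0 + 0) → --a--▸ p14
  p10 = b.0 | (0 + 0) → --b--▸ p14
  p11 = a.0 | 0 → --a--▸ p15
  p12 = b.0 | 0 → --b--▸ p15
  p13 = 0 | a.0 → --a--▸ p15
  p14 = 0 | (0 + 0) → deadlocked
  p15 = 0 | 0 → deadlocked
Q's transition system — 16 states:
  q0 = (a.a.0 + a.b.0) | (c.(0 + 0) + a.b.0) → --a--▸ q1, --a--▸ q2, --a--▸ q3, --c--▸ q4
  q1 = (a.a.0 + a.b.0) | b.0 → --a--▸ q5, --a--▸ q6, --b--▸ q7
  q2 = a.0 | (c.(0 + 0) + a.b.0) → --a--▸ q5, --a--▸ q8, --c--▸ q9
  q3 = b.0 | (c.(0 + 0) + a.b.0) → --a--▸ q6, --b--▸ q8, --c--▸ q10
  q4 = (a.a.0 + a.b.0) | (0 + 0) → --a--▸ q10, --a--▸ q9
  q5 = a.0 | b.0 → --a--▸ q11, --b--▸ q12
  q6 = b.0 | b.0 → --b--▸ q11, --b--▸ q13
  q7 = (a.a.0 + a.b.0) | 0 → --a--▸ q12, --a--▸ q13
  q8 = 0 | (c.(0 + 0) + a.b.0) → --a--▸ q11, --c--▸ q14
  q9 = a.0 | (0 + 0) → --a--▸ q14
  q10 = b.0 | (0 + 0) → --b--▸ q14
  q11 = 0 | b.0 → --b--▸ q15
  q12 = a.0 | 0 → --a--▸ q15
  q13 = b.0 | 0 → --b--▸ q15
  q14 = 0 | (0 + 0) → deadlocked
  q15 = 0 | 0 → deadlocked
Trace ⟨aaaa⟩ through P, begin at {p0}:
  step 1 (a): {p1, p2, p3}
  step 2 (a): {p5, p6, p7, p8}
  step 3 (a): {p11, p12, p13}
  step 4 (a): {p15}
  — P admits the full trace.
Trace ⟨aaaa⟩ through Q, begin at {q0}:
  step 1 (a): {q1, q2, q3}
  step 2 (a): {q5, q6, q8}
  step 3 (a): {q11}
  step 4 (a): ∅  — Q cannot continue

NO — witness ⟨aaaa⟩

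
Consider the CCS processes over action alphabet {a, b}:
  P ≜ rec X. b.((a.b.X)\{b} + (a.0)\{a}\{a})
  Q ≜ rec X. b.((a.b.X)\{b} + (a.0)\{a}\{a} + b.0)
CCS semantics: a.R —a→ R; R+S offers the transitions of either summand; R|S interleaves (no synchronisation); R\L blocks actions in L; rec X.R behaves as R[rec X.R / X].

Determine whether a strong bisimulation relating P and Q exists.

NO

LTS(P): 3 reachable states
  m0 = rec X. b.((a.b.X)\{b} + (a.0)\{a}\{a}) ⊢ -b-> m1
  m1 = (a.b.(rec X. b.((a.b.X)\{b} + (a.0)\{a}\{a})))\{b} + (a.0)\{a}\{a} ⊢ -a-> m2
  m2 = (b.(rec X. b.((a.b.X)\{b} + (a.0)\{a}\{a})))\{b} ⊢ deadlocked
LTS(Q): 4 reachable states
  n0 = rec X. b.((a.b.X)\{b} + (a.0)\{a}\{a} + b.0) ⊢ -b-> n1
  n1 = (a.b.(rec X. b.((a.b.X)\{b} + (a.0)\{a}\{a} + b.0)))\{b} + (a.0)\{a}\{a} + b.0 ⊢ -a-> n2, -b-> n3
  n2 = (b.(rec X. b.((a.b.X)\{b} + (a.0)\{a}\{a} + b.0)))\{b} ⊢ deadlocked
  n3 = 0 ⊢ deadlocked
Coarsest stable partition (strong bisimilarity classes):
  B0 = {m0}
  B1 = {m1}
  B2 = {m2, n2, n3}
  B3 = {n0}
  B4 = {n1}
m0 ∈ B0, n0 ∈ B3 → different blocks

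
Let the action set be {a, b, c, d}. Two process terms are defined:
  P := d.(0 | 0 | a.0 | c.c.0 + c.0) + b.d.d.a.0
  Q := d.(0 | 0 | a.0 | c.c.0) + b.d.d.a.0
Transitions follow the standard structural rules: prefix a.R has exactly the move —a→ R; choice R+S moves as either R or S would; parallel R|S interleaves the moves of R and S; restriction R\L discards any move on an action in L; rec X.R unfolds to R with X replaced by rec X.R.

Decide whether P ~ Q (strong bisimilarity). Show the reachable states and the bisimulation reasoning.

P ≁ Q

Reachable graph of P (11 states):
  p0 = d.(0 | 0 | a.0 | c.c.0 + c.0) + b.d.d.a.0 | ··b··> p1, ··d··> p2
  p1 = d.d.a.0 | ··d··> p3
  p2 = 0 | 0 | a.0 | c.c.0 + c.0 | ··a··> p4, ··c··> p5, ··c··> p6
  p3 = d.a.0 | ··d··> p7
  p4 = 0 | 0 | 0 | c.c.0 | ··c··> p8
  p5 = 0 | ·
  p6 = 0 | 0 | a.0 | c.0 | ··a··> p8, ··c··> p9
  p7 = a.0 | ··a··> p5
  p8 = 0 | 0 | 0 | c.0 | ··c··> p10
  p9 = 0 | 0 | a.0 | 0 | ··a··> p10
  p10 = 0 | 0 | 0 | 0 | ·
Reachable graph of Q (11 states):
  q0 = d.(0 | 0 | a.0 | c.c.0) + b.d.d.a.0 | ··b··> q1, ··d··> q2
  q1 = d.d.a.0 | ··d··> q3
  q2 = 0 | 0 | a.0 | c.c.0 | ··a··> q4, ··c··> q5
  q3 = d.a.0 | ··d··> q6
  q4 = 0 | 0 | 0 | c.c.0 | ··c··> q7
  q5 = 0 | 0 | a.0 | c.0 | ··a··> q7, ··c··> q8
  q6 = a.0 | ··a··> q9
  q7 = 0 | 0 | 0 | c.0 | ··c··> q10
  q8 = 0 | 0 | a.0 | 0 | ··a··> q10
  q9 = 0 | ·
  q10 = 0 | 0 | 0 | 0 | ·
Bisimilarity quotient blocks:
  B0 = {p0}
  B1 = {p2}
  B2 = {p6, q5}
  B3 = {p8, q7}
  B4 = {p10, p5, q10, q9}
  B5 = {p7, p9, q6, q8}
  B6 = {p4, q4}
  B7 = {p1, q1}
  B8 = {p3, q3}
  B9 = {q0}
  B10 = {q2}
p0 ∈ B0, q0 ∈ B9 → different blocks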